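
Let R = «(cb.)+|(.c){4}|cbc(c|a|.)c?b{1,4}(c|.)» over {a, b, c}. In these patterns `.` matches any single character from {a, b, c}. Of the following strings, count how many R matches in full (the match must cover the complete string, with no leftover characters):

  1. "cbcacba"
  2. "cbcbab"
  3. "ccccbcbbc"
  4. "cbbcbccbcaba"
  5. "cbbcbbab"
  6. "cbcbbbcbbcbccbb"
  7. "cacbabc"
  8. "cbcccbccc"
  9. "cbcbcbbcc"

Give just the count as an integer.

1

1 → match
2 → no match
3 → no match
4 → no match
5 → no match
6 → no match
7 → no match
8 → no match
9 → no match
Total matched: 1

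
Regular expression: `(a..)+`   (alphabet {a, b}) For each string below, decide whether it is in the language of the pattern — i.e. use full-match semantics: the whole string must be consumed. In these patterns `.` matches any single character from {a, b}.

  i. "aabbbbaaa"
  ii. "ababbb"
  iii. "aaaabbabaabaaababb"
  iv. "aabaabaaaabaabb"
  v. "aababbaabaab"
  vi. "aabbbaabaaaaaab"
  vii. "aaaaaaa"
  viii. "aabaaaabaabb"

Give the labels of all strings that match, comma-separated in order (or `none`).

i → no match
ii → no match
iii → match
iv → match
v → match
vi → no match
vii → no match
viii → match

iii, iv, v, viii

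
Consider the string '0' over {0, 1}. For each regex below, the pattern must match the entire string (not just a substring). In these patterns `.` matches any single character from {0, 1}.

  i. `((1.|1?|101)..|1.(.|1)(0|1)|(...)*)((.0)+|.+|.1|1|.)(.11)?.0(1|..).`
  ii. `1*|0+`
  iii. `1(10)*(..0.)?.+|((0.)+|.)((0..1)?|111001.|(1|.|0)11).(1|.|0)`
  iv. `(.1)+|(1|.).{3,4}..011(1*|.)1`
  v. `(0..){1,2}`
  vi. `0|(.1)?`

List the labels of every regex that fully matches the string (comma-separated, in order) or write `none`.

i → no match
ii → match
iii → no match
iv → no match — must end with '1'
v → no match
vi → match

ii, vi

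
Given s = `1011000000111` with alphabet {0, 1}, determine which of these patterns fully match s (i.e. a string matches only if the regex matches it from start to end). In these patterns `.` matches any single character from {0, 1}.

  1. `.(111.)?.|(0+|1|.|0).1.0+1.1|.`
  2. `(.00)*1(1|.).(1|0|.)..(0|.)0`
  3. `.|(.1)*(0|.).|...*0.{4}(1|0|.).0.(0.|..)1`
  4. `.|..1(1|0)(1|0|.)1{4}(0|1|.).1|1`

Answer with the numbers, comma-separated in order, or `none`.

1

1 → match
2 → no match — must end with `0`
3 → no match
4 → no match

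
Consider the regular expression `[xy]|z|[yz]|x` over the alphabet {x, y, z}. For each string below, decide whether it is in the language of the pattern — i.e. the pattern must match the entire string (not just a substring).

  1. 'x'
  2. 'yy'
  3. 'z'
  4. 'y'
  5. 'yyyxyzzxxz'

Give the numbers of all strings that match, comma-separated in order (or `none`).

1 → match
2 → no match
3 → match
4 → match
5 → no match

1, 3, 4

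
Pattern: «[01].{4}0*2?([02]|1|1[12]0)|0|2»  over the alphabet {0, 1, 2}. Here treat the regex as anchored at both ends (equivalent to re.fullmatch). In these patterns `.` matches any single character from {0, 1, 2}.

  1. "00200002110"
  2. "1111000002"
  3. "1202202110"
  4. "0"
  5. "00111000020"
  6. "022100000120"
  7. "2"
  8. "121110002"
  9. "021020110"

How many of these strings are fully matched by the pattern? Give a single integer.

1 → match
2 → match
3 → match
4 → match
5 → match
6 → match
7 → match
8 → match
9 → match
Total matched: 9

9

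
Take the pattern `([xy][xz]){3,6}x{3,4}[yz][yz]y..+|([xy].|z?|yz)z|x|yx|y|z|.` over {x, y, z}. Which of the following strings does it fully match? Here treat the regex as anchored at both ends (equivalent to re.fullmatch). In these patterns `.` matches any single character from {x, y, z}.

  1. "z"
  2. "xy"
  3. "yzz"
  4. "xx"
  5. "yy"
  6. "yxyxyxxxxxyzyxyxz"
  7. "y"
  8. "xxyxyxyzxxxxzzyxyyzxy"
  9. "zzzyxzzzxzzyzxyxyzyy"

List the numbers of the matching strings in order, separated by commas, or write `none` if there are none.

1, 3, 6, 7, 8

1 → match
2 → no match
3 → match
4 → no match
5 → no match
6 → match
7 → match
8 → match
9 → no match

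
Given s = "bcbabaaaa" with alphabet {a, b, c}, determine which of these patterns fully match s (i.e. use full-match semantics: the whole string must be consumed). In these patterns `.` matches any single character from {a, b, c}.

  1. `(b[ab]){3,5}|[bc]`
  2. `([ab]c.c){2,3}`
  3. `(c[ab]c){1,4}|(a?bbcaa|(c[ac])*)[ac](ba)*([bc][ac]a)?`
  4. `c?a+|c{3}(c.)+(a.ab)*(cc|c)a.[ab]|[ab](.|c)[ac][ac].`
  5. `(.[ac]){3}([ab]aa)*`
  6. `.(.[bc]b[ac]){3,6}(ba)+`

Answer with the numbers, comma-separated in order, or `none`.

1 → no match
2 → no match — must end with "c"
3 → no match
4 → no match
5 → match
6 → no match — must end with "ba"

5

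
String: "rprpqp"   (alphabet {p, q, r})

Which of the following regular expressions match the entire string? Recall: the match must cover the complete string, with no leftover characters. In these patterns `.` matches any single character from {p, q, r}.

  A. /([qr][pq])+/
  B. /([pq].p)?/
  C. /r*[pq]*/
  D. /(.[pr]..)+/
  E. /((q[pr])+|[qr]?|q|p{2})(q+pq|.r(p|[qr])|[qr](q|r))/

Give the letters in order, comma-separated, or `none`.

A

A → match
B → no match
C → no match
D → no match
E → no match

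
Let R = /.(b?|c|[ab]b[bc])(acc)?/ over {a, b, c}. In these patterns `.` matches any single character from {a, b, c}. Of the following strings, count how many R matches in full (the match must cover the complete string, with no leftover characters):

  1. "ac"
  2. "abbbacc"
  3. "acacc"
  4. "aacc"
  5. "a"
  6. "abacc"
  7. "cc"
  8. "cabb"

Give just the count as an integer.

8

1 → match
2 → match
3 → match
4 → match
5 → match
6 → match
7 → match
8 → match
Total matched: 8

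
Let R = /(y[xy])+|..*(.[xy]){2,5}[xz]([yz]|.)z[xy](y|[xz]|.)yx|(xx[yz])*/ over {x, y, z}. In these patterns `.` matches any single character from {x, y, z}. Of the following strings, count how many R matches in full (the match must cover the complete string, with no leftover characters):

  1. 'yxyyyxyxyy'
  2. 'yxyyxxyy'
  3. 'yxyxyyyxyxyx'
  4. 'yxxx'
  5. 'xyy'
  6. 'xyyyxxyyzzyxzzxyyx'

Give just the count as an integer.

2

1. 'yxyyyxyxyy' → match
2. 'yxyyxxyy' → no match
3. 'yxyxyyyxyxyx' → match
4. 'yxxx' → no match
5. 'xyy' → no match
6 → no match
Total matched: 2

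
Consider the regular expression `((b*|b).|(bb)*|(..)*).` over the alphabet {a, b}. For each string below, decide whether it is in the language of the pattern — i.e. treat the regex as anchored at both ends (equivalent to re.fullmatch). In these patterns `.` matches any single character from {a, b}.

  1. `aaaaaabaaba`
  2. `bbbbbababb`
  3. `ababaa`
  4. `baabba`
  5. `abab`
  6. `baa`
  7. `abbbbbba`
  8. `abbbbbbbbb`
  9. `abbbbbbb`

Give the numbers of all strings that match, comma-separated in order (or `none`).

1, 6

1 → match
2 → no match
3 → no match
4 → no match
5 → no match
6 → match
7 → no match
8 → no match
9 → no match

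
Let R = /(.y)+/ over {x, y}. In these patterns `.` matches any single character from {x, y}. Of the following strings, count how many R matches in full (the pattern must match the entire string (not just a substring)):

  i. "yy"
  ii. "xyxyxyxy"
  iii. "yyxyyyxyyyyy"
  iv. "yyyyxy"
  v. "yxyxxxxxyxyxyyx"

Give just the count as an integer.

i → match
ii → match
iii → match
iv → match
v → no match — must end with "y"
Total matched: 4

4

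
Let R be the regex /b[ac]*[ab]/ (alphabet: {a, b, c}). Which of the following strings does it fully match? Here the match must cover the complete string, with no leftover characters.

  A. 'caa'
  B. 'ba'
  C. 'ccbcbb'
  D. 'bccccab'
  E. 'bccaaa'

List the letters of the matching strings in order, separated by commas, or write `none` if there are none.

A → no match — must start with 'b'
B → match
C → no match — must start with 'b'
D → match
E → match

B, D, E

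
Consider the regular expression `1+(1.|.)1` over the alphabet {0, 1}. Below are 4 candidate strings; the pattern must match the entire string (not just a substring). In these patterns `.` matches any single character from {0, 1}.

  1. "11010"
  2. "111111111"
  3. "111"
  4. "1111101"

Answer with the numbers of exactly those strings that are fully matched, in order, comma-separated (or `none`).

2, 3, 4

1. "11010" → no match — must end with "1"
2. "111111111" → match
3. "111" → match
4. "1111101" → match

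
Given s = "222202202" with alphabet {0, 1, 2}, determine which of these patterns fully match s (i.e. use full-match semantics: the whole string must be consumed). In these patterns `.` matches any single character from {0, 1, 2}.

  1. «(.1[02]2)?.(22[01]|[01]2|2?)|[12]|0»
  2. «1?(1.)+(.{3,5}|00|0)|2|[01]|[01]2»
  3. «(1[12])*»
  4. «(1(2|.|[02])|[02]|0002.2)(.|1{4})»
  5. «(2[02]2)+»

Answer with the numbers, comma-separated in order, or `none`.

5

1 → no match
2 → no match
3 → no match
4 → no match
5 → match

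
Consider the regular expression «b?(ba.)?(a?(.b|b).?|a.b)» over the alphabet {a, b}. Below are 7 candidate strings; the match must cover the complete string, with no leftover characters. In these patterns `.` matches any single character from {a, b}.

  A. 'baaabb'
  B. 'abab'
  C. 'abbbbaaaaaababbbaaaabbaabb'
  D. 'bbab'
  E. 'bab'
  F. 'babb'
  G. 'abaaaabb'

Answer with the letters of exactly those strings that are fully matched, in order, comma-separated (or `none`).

A. 'baaabb' → match
B. 'abab' → no match
C → no match
D. 'bbab' → no match
E. 'bab' → match
F. 'babb' → match
G. 'abaaaabb' → no match

A, E, F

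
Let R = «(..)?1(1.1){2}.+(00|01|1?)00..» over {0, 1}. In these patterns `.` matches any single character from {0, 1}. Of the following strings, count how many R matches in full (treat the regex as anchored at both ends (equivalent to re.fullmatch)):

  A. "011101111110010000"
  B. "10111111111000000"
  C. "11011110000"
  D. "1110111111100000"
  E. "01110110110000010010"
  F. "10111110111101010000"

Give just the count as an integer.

4

A → match
B → match
C → no match
D → no match
E → match
F → match
Total matched: 4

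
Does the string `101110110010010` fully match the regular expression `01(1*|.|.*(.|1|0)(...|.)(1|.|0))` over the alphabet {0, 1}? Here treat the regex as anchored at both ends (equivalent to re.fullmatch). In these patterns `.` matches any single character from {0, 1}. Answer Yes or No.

Every match must start with `01`, but `101110110010010` does not.

No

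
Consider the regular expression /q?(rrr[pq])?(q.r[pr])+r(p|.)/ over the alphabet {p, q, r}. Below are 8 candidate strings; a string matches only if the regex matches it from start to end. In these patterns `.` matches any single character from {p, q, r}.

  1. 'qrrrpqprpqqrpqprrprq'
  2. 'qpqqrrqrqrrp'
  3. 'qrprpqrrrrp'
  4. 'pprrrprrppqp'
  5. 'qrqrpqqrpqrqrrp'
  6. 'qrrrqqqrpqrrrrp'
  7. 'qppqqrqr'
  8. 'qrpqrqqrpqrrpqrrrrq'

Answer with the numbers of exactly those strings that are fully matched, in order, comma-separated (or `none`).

1 → no match
2 → no match
3 → no match
4 → no match
5 → no match
6 → match
7 → no match
8 → no match

6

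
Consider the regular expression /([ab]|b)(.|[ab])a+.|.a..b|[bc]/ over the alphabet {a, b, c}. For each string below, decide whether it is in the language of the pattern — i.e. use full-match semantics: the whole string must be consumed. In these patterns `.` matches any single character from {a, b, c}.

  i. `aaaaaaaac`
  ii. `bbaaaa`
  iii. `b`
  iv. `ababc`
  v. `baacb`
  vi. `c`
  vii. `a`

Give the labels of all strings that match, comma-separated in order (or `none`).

i → match
ii → match
iii → match
iv → no match
v → match
vi → match
vii → no match

i, ii, iii, v, vi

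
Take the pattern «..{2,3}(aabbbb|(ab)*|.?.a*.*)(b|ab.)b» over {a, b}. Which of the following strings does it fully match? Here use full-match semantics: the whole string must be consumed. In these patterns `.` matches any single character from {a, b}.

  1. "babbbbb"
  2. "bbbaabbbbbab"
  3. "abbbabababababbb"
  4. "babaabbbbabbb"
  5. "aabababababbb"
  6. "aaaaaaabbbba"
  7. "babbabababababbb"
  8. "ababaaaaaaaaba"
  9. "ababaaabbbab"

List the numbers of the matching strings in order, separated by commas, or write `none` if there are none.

1, 3, 4, 5, 7

1 → match
2 → no match
3 → match
4 → match
5 → match
6 → no match — must end with "b"
7 → match
8 → no match — must end with "b"
9 → no match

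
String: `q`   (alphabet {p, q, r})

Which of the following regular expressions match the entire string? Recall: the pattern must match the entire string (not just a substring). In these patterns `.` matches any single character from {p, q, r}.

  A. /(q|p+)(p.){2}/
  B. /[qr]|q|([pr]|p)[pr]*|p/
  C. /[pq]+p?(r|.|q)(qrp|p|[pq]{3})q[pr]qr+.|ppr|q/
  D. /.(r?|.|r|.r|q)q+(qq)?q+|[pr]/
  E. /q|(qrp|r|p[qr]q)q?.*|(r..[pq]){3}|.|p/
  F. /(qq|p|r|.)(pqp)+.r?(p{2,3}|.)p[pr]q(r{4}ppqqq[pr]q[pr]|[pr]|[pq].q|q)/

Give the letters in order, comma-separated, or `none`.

B, C, E

A → no match
B → match
C → match
D → no match
E → match
F → no match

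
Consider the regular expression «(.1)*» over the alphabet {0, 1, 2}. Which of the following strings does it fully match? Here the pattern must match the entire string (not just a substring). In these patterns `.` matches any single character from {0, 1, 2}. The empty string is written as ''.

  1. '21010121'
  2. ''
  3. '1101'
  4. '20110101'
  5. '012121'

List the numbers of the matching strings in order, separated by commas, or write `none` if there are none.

1, 2, 3, 5

1. '21010121' → match
2. '' → match
3. '1101' → match
4. '20110101' → no match
5. '012121' → match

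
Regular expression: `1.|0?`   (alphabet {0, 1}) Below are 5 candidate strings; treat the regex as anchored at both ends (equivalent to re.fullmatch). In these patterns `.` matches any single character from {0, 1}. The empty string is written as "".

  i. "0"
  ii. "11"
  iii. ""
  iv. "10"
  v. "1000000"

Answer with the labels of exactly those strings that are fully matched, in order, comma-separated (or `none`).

i, ii, iii, iv

i → match
ii → match
iii → match
iv → match
v → no match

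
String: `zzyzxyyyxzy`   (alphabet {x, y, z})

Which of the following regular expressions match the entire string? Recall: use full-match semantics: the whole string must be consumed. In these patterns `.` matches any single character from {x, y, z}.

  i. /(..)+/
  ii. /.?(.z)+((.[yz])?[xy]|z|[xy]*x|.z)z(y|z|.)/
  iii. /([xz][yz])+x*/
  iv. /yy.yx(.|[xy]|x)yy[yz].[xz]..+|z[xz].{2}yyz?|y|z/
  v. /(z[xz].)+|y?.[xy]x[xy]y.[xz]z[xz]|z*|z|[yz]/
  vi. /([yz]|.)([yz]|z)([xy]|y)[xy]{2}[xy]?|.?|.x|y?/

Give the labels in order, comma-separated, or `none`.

i → no match
ii → match
iii → no match
iv → no match
v → no match
vi → no match

ii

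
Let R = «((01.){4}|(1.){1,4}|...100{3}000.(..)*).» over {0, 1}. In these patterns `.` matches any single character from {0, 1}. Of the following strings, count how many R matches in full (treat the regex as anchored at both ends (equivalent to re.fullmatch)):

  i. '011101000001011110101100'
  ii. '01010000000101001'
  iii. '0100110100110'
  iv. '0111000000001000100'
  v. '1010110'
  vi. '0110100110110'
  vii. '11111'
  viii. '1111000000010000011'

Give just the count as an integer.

i → no match
ii → match
iii → match
iv → match
v → match
vi → match
vii → match
viii → match
Total matched: 7

7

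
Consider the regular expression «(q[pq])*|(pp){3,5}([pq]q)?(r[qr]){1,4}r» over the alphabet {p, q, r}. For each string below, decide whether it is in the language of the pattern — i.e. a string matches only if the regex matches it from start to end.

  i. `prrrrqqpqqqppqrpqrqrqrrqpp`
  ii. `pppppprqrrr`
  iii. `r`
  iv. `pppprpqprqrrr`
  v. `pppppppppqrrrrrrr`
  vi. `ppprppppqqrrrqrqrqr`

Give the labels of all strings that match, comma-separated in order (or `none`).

i → no match
ii → match
iii → no match
iv → no match
v → match
vi → no match

ii, v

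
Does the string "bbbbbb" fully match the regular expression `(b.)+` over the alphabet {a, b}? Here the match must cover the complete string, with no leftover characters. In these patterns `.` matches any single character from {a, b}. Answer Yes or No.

Yes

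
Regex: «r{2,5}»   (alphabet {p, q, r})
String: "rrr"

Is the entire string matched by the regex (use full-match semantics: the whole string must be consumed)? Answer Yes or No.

Yes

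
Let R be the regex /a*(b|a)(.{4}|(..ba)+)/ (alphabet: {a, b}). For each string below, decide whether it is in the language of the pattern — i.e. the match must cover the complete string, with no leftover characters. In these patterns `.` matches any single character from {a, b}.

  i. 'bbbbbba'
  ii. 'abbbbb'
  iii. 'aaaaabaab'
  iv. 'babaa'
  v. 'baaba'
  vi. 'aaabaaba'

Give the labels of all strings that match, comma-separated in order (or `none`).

ii, iii, iv, v, vi

i. 'bbbbbba' → no match
ii. 'abbbbb' → match
iii. 'aaaaabaab' → match
iv. 'babaa' → match
v. 'baaba' → match
vi. 'aaabaaba' → match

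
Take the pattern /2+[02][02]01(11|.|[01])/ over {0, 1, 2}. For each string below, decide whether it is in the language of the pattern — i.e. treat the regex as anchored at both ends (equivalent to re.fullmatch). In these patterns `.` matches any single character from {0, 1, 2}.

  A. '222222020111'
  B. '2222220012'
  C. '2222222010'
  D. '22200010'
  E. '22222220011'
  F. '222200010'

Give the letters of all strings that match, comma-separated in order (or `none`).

A, B, C, D, E, F

A → match
B → match
C → match
D → match
E → match
F → match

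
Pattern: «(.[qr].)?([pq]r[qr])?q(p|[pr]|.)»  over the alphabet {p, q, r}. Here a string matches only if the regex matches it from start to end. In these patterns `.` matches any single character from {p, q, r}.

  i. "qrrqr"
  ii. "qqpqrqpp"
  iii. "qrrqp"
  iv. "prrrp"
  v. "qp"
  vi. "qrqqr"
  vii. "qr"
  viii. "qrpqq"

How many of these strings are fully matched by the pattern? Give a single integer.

i. "qrrqr" → match
ii. "qqpqrqpp" → no match
iii. "qrrqp" → match
iv. "prrrp" → no match
v. "qp" → match
vi. "qrqqr" → match
vii. "qr" → match
viii. "qrpqq" → match
Total matched: 6

6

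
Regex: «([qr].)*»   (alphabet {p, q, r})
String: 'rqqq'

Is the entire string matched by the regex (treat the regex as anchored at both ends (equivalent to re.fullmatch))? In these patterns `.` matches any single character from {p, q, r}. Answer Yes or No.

Yes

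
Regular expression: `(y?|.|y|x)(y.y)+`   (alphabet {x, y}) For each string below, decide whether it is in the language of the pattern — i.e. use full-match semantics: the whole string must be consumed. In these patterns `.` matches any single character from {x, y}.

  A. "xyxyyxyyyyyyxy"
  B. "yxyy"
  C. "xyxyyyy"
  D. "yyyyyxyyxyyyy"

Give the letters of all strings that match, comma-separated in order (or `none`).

C, D

A → no match
B → no match
C → match
D → match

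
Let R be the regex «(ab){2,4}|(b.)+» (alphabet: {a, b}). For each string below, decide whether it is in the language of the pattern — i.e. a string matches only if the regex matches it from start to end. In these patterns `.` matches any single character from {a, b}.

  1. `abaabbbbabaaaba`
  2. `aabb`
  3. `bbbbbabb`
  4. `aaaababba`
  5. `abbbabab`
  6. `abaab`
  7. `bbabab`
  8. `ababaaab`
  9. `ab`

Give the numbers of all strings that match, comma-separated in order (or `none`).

3

1 → no match
2. `aabb` → no match
3. `bbbbbabb` → match
4. `aaaababba` → no match
5. `abbbabab` → no match
6. `abaab` → no match
7. `bbabab` → no match
8. `ababaaab` → no match
9. `ab` → no match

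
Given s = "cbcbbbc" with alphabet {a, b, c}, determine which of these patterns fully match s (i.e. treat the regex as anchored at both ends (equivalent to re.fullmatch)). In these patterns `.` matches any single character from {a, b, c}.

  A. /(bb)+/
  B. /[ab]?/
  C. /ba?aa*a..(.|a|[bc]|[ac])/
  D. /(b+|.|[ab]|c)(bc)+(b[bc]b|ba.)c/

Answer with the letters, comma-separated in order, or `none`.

A → no match — must start with "bb"
B → no match
C → no match — must start with "b"
D → match

D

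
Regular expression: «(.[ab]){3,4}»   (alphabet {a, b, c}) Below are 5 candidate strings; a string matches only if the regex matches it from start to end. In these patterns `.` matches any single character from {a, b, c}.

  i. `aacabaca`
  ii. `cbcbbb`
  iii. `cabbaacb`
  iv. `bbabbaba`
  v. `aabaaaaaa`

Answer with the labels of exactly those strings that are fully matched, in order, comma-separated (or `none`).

i, ii, iii, iv

i → match
ii → match
iii → match
iv → match
v → no match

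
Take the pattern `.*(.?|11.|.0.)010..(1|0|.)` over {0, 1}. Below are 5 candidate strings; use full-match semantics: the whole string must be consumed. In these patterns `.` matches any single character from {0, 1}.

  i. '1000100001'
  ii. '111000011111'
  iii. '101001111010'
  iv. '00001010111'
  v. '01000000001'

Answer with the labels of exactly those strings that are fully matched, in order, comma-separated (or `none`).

iv

i → no match
ii → no match
iii → no match
iv → match
v → no match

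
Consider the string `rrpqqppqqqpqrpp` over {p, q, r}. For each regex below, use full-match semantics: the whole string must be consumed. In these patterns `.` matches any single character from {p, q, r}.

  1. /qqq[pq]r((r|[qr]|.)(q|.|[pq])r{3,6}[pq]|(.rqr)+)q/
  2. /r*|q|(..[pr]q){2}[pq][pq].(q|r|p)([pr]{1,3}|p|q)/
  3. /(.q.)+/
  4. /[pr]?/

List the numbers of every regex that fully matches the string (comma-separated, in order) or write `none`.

1 → no match — must start with `qqq`
2 → match
3 → no match
4 → no match

2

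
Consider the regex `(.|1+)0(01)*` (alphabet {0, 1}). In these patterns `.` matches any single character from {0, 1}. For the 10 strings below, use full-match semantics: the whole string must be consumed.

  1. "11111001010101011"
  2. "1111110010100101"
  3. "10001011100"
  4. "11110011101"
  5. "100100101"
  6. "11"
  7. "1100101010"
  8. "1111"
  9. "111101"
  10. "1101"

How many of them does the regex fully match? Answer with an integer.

1 → no match
2 → no match
3. "10001011100" → no match
4. "11110011101" → no match
5. "100100101" → no match
6. "11" → no match
7. "1100101010" → no match
8. "1111" → no match
9. "111101" → no match
10. "1101" → no match
Total matched: 0

0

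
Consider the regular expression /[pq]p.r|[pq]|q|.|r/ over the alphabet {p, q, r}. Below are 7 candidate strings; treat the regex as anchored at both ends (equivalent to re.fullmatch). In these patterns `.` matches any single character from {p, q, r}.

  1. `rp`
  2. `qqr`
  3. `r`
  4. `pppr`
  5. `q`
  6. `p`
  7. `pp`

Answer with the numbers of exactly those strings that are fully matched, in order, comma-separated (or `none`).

3, 4, 5, 6

1 → no match
2 → no match
3 → match
4 → match
5 → match
6 → match
7 → no match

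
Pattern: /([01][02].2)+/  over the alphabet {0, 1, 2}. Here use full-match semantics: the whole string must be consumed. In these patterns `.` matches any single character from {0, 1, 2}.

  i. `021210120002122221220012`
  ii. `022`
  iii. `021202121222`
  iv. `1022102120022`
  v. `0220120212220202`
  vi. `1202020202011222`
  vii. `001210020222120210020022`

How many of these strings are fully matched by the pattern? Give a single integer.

2

i → no match
ii → no match
iii → match
iv → no match
v → no match
vi → no match
vii → match
Total matched: 2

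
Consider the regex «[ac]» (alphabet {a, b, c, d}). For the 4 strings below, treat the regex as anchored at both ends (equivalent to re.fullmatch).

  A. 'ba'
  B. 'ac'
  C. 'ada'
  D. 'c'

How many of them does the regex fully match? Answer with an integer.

A → no match
B → no match
C → no match
D → match
Total matched: 1

1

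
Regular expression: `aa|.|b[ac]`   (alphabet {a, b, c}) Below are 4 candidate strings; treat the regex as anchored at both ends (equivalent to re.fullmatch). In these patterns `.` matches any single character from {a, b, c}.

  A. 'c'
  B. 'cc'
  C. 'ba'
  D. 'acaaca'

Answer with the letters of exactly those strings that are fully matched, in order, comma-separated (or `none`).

A, C

A. 'c' → match
B. 'cc' → no match
C. 'ba' → match
D. 'acaaca' → no match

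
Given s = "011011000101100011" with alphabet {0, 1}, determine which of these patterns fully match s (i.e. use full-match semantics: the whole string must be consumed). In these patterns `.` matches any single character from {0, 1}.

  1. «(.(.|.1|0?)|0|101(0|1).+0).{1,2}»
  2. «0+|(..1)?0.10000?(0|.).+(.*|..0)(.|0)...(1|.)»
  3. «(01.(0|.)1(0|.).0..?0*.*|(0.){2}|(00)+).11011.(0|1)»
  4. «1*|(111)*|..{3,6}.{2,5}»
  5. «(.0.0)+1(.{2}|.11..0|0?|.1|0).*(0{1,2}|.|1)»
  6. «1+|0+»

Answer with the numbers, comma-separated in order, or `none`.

2

1 → no match
2 → match
3 → no match
4 → no match
5 → no match
6 → no match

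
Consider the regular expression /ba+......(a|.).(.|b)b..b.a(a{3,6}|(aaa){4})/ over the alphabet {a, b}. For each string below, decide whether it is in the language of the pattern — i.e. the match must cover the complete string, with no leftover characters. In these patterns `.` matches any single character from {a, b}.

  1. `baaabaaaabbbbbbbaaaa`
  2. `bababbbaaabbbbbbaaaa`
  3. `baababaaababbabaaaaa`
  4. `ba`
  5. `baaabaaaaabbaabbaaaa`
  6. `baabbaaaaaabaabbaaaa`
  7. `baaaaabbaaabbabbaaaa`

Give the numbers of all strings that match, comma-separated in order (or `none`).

1, 2, 3, 5, 6, 7

1 → match
2 → match
3 → match
4 → no match
5 → match
6 → match
7 → match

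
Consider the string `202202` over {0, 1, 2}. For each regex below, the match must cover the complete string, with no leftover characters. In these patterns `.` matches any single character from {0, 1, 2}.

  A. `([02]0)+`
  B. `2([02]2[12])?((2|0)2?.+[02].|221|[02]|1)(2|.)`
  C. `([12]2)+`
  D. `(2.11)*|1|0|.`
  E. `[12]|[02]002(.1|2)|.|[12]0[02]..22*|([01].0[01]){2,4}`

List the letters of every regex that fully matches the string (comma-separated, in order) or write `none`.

A → no match — must end with `0`
B → match
C → no match
D → no match
E → match

B, E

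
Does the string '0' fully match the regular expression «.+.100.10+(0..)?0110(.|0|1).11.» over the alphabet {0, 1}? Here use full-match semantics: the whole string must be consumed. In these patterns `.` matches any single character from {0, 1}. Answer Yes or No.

No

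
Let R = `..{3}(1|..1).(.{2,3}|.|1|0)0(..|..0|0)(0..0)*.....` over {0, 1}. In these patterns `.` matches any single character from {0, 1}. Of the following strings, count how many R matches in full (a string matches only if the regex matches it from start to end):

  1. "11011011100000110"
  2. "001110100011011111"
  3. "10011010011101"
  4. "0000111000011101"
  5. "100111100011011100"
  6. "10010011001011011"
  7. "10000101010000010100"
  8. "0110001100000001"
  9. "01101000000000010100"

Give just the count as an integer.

8

1 → match
2 → match
3 → match
4 → match
5 → match
6 → match
7 → no match
8 → match
9 → match
Total matched: 8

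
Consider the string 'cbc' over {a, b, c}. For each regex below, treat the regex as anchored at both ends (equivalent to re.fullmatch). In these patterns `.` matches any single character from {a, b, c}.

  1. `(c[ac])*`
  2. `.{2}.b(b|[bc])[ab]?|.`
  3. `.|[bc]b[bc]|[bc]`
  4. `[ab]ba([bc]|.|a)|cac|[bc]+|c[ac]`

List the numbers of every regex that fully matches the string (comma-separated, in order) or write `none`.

1 → no match
2 → no match
3 → match
4 → match

3, 4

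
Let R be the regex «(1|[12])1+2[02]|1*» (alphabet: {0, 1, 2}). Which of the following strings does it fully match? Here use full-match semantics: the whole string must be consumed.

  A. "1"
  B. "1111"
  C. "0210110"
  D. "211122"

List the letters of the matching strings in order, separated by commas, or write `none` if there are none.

A. "1" → match
B. "1111" → match
C. "0210110" → no match
D. "211122" → match

A, B, D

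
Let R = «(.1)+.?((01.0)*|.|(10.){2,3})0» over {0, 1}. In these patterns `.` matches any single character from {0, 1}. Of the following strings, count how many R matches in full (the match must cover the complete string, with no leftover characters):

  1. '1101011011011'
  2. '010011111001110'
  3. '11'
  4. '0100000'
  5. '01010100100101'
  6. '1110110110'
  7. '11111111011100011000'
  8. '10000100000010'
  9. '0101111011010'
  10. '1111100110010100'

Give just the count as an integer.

1 → no match — must end with '0'
2 → no match
3 → no match — must end with '0'
4 → no match
5 → no match — must end with '0'
6 → no match
7 → no match
8 → no match
9 → match
10 → no match
Total matched: 1

1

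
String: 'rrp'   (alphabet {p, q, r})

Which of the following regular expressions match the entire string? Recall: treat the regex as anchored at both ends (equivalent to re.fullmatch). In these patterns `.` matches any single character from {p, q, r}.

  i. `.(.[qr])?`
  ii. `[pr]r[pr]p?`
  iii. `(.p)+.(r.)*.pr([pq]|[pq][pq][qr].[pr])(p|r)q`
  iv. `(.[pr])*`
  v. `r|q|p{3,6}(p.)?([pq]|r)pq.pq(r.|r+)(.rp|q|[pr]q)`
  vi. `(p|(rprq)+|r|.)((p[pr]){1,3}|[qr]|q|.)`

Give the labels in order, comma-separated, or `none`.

i → no match
ii → match
iii → no match — must end with 'q'
iv → no match
v → no match
vi → no match

ii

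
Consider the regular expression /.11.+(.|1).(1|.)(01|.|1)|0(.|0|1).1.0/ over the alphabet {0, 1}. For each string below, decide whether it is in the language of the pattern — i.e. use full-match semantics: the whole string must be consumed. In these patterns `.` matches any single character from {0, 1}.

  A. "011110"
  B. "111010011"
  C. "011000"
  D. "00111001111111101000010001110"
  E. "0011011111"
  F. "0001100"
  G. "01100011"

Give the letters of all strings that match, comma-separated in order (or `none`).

A → match
B → match
C → no match
D → no match
E → no match
F → no match
G → match

A, B, G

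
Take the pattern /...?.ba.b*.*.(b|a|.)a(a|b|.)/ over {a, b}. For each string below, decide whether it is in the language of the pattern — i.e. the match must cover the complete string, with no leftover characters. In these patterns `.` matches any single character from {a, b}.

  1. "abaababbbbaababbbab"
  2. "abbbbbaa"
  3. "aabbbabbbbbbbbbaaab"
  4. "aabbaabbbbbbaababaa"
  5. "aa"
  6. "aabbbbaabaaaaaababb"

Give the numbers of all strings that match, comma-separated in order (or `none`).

1 → match
2 → no match
3 → match
4 → match
5 → no match
6 → no match

1, 3, 4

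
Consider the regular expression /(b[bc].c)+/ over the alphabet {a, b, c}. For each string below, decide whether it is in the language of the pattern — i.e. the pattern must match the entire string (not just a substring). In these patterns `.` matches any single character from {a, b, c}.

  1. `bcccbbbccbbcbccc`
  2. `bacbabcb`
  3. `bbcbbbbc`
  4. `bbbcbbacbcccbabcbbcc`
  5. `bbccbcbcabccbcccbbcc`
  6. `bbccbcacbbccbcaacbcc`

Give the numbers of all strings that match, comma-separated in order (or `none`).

1 → no match
2 → no match — must end with `c`
3 → no match
4 → no match
5 → no match
6 → no match

none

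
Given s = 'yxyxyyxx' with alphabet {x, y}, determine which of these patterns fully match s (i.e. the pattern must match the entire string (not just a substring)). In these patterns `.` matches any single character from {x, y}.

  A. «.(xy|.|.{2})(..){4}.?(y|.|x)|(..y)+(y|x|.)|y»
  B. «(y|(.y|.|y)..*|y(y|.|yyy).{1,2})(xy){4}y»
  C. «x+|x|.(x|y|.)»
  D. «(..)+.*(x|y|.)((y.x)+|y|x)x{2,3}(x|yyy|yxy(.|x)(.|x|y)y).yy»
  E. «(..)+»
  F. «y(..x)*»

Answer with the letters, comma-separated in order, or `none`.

E

A → no match
B → no match — must end with 'xyy'
C → no match
D → no match — must end with 'yy'
E → match
F → no match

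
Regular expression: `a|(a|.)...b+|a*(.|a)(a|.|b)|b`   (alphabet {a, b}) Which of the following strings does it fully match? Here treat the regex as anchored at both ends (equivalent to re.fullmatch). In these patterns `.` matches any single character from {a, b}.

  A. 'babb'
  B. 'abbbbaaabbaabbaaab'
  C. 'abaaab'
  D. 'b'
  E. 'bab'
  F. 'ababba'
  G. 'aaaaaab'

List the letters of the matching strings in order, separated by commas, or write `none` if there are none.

D, G

A → no match
B → no match
C → no match
D → match
E → no match
F → no match
G → match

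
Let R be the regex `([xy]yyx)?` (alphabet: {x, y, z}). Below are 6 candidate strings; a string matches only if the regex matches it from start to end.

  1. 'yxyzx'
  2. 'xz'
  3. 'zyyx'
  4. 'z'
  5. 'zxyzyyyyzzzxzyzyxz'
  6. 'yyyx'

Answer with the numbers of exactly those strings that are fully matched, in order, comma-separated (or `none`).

1 → no match
2 → no match
3 → no match
4 → no match
5 → no match
6 → match

6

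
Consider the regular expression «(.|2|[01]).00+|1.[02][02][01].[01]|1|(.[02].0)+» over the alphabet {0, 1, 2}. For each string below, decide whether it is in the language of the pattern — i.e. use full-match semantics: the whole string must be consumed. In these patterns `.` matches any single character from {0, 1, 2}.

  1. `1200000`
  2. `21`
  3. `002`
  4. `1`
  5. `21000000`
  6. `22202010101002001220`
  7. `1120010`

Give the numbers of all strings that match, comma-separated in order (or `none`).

1, 4, 5, 6, 7

1. `1200000` → match
2. `21` → no match
3. `002` → no match
4. `1` → match
5. `21000000` → match
6 → match
7. `1120010` → match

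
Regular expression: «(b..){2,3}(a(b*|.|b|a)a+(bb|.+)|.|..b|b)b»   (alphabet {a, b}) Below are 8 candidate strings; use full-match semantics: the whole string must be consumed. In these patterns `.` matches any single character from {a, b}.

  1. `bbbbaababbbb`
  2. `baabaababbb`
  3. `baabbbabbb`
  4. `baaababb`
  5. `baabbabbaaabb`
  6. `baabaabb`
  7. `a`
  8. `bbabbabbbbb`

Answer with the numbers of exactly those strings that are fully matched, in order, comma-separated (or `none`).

1 → no match
2 → match
3 → match
4 → no match
5 → match
6 → match
7 → no match — must start with `b`
8 → match

2, 3, 5, 6, 8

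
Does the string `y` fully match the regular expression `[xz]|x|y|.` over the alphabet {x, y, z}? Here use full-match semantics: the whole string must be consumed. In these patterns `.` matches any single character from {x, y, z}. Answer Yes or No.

Yes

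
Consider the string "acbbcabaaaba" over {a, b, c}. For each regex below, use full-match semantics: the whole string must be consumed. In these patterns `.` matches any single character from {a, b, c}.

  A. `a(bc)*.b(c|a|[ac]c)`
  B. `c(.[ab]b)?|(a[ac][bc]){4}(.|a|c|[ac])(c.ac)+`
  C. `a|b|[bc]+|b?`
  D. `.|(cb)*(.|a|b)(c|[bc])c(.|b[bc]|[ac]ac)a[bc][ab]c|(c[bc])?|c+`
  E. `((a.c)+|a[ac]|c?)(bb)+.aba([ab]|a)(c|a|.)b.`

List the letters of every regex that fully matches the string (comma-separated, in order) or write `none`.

E

A → no match
B → no match
C → no match
D → no match
E → match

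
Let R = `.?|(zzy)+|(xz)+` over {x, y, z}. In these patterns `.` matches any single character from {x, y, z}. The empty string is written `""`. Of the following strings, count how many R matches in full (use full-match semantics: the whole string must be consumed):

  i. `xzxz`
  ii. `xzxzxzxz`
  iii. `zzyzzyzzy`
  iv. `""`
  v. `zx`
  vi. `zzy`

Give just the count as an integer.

5

i → match
ii → match
iii → match
iv → match
v → no match
vi → match
Total matched: 5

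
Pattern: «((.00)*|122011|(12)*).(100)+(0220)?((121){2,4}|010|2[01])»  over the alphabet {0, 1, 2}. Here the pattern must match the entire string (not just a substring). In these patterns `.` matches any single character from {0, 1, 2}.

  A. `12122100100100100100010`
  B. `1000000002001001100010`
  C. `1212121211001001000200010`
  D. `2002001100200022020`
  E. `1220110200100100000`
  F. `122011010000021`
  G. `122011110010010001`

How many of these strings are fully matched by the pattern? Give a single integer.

2

A → match
B → match
C → no match
D → no match
E → no match
F → no match
G → no match
Total matched: 2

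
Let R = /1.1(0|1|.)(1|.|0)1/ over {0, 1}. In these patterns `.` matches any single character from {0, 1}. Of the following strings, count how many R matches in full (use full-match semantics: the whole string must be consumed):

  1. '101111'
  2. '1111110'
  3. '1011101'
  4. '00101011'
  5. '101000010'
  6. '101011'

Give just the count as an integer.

1 → match
2 → no match — must end with '1'
3 → no match
4 → no match — must start with '1'
5 → no match — must end with '1'
6 → match
Total matched: 2

2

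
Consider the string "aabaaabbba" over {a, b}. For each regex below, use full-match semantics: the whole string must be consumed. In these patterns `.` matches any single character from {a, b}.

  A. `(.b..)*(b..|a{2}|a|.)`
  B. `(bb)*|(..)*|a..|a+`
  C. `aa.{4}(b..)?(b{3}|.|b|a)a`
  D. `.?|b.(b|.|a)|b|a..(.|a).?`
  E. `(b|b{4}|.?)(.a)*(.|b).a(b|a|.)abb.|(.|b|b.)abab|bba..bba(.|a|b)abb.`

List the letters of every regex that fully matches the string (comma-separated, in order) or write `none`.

B, C

A → no match
B → match
C → match
D → no match
E → no match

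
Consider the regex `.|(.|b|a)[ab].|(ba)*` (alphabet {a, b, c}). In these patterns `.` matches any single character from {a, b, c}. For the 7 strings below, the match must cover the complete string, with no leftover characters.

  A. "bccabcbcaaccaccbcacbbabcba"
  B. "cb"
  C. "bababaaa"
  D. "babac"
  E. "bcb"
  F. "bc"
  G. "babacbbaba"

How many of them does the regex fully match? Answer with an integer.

0

A → no match
B → no match
C → no match
D → no match
E → no match
F → no match
G → no match
Total matched: 0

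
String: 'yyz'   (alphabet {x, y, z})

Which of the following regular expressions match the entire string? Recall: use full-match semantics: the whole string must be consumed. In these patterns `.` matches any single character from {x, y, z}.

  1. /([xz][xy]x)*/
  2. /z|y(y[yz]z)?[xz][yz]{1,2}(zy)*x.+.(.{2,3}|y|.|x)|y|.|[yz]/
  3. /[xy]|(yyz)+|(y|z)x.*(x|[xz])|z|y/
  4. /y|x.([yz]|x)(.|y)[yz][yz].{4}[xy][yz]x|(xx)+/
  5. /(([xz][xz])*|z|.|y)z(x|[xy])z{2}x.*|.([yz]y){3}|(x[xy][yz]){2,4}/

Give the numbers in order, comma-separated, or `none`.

1 → no match
2 → no match
3 → match
4 → no match
5 → no match

3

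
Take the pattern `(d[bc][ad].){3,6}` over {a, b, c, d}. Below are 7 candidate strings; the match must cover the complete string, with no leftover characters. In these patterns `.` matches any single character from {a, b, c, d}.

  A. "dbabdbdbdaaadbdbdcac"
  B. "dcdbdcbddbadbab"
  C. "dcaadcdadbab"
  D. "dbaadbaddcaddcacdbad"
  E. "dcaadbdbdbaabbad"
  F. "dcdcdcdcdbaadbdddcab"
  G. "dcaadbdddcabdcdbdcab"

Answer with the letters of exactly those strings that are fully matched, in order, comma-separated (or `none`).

C, D, F, G

A → no match
B → no match
C. "dcaadcdadbab" → match
D → match
E → no match
F → match
G → match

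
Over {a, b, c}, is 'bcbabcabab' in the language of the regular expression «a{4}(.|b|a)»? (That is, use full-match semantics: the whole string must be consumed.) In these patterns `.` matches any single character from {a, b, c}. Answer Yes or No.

No

Every match must start with 'a', but 'bcbabcabab' does not.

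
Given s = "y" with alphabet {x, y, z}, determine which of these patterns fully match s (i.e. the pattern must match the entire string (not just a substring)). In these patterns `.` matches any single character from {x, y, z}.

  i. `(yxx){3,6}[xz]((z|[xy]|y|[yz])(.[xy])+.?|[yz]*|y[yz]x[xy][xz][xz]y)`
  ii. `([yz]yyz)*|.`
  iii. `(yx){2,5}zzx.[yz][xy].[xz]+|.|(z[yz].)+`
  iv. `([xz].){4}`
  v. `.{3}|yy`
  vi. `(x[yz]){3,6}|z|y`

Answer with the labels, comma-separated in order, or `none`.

ii, iii, vi

i → no match — must start with "yxx"
ii → match
iii → match
iv → no match
v → no match
vi → match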